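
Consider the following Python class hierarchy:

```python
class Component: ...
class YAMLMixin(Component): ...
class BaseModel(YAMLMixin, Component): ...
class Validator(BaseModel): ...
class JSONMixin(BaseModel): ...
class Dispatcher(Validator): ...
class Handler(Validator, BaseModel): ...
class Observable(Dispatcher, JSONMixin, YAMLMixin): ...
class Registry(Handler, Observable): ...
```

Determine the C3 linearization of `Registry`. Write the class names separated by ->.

Registry -> Handler -> Observable -> Dispatcher -> Validator -> JSONMixin -> BaseModel -> YAMLMixin -> Component -> object

L[Registry] = Registry + merge(L[Handler], L[Observable], [Handler Observable])
  take Handler:  [Handler Validator BaseModel YAMLMixin Component object] + [Observable Dispatcher Validator JSONMixin BaseModel YAMLMixin Component object] + [Handler Observable]
  take Observable:  [Validator BaseModel YAMLMixin Component object] + [Observable Dispatcher Validator JSONMixin BaseModel YAMLMixin Component object] + [Observable]
  take Dispatcher:  [Validator BaseModel YAMLMixin Component object] + [Dispatcher Validator JSONMixin BaseModel YAMLMixin Component object]
  take Validator:  [Validator BaseModel YAMLMixin Component object] + [Validator JSONMixin BaseModel YAMLMixin Component object]
  take JSONMixin:  [BaseModel YAMLMixin Component object] + [JSONMixin BaseModel YAMLMixin Component object]
  take BaseModel:  [BaseModel YAMLMixin Component object] + [BaseModel YAMLMixin Component object]
  take YAMLMixin:  [YAMLMixin Component object] + [YAMLMixin Component object]
  take Component:  [Component object] + [Component object]
  take object:  [object] + [object]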